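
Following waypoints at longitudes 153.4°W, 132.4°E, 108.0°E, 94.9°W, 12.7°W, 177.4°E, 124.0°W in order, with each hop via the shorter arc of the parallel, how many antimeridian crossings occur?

Leg 1: -153.4° → +132.4°, shortest Δλ = -74.2° (west) — crosses 180°.
Leg 2: +132.4° → +108.0°, shortest Δλ = -24.4° (west) — does not cross 180°.
Leg 3: +108.0° → -94.9°, shortest Δλ = 157.1° (east) — crosses 180°.
Leg 4: -94.9° → -12.7°, shortest Δλ = 82.2° (east) — does not cross 180°.
Leg 5: -12.7° → +177.4°, shortest Δλ = -169.9° (west) — crosses 180°.
Leg 6: +177.4° → -124.0°, shortest Δλ = 58.6° (east) — crosses 180°.
Total crossings: 4.

4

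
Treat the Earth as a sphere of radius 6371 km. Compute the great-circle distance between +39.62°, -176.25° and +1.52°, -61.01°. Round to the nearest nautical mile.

Δλ = -61.01 − -176.25 = 115.24°.
Δφ = 1.52 − 39.62 = -38.10°.
a = sin²(Δφ/2) + cos φ₁ · cos φ₂ · sin²(Δλ/2) = 0.655715.
c = 2·atan2(√a, √(1−a)) = 1.88749 rad → d = 6371·c ≈ 12025.22 km ≈ 6493.10 nmi.

6493 nmi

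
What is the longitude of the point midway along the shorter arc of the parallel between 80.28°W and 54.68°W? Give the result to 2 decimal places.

Signed shortest Δλ from -80.28° to -54.68° is +25.60°.
Midpoint longitude = -80.28° + (+25.60°)/2 = -80.28° + 12.80° = -67.48°.

67.48°W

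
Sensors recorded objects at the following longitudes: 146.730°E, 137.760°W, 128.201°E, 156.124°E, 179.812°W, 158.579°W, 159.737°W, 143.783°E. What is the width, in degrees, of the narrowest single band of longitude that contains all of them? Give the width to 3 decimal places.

Sort the longitudes: -179.812°, -159.737°, -158.579°, -137.760°, +128.201°, +143.783°, +146.730°, +156.124°.
Eastward gaps between consecutive values (wrapping around): 20.075°, 1.158°, 20.819°, 265.961°, 15.582°, 2.947°, 9.394°, 24.064°.
Largest gap = 265.961° ⇒ minimal covering band is its complement: 360° − 265.961° = 94.039°.
Band runs from +128.201° eastward to -137.760°, crossing the antimeridian.

94.039°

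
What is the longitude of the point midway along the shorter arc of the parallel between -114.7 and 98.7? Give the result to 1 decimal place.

Signed shortest Δλ from -114.7° to +98.7° is -146.6°.
Midpoint longitude = -114.7° + (-146.6°)/2 = -114.7° − 73.3° = -188.0°.
Normalise into (−180°, 180°]: +172.0°.
(The naïve average (-114.7 + +98.7)/2 = -8.0° is on the wrong side of the globe.)

+172.0°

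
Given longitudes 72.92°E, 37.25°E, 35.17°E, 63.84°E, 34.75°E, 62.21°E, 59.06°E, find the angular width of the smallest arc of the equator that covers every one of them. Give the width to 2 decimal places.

Sort the longitudes: +34.75°, +35.17°, +37.25°, +59.06°, +62.21°, +63.84°, +72.92°.
Eastward gaps between consecutive values (wrapping around): 0.42°, 2.08°, 21.81°, 3.15°, 1.63°, 9.08°, 321.83°.
Largest gap = 321.83° ⇒ minimal covering band is its complement: 360° − 321.83° = 38.17°.
Band runs from +34.75° eastward to +72.92°.

38.17°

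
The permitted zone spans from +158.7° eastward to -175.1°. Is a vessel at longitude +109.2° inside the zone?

No

Band width going east from +158.7° to -175.1°: ((-175.1 − 158.7) mod 360) = 26.2°.
Offset of +109.2° east of the west edge: ((109.2 − 158.7) mod 360) = 310.5°.
310.5° > 26.2° ⇒ outside.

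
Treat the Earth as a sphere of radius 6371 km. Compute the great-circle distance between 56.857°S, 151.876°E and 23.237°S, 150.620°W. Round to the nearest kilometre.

Δλ = -150.620 − 151.876 = -302.496°; wrapped into (−180°, 180°]: 57.504°.
Δφ = -23.237 − -56.857 = 33.620°.
a = sin²(Δφ/2) + cos φ₁ · cos φ₂ · sin²(Δλ/2) = 0.199877.
c = 2·atan2(√a, √(1−a)) = 0.92699 rad → d = 6371·c ≈ 5905.83 km.

5906 km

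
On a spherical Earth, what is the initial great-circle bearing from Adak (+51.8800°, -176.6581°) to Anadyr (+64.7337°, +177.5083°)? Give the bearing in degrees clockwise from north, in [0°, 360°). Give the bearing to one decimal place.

Δλ = 177.5083 − -176.6581 = 354.1664°; wrapped into (−180°, 180°]: -5.8336°.
θ = atan2( sin Δλ · cos φ₂ , cos φ₁ · sin φ₂ − sin φ₁ · cos φ₂ · cos Δλ )
  = atan2(-0.04338, 0.22420) = -10.951° → normalised to [0°, 360°): 349.049°.

349.0°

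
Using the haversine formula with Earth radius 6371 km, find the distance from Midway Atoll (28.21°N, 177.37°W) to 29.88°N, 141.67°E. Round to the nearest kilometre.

Δλ = 141.67 − -177.37 = 319.04°; wrapped into (−180°, 180°]: -40.96°.
Δφ = 29.88 − 28.21 = 1.67°.
a = sin²(Δφ/2) + cos φ₁ · cos φ₂ · sin²(Δλ/2) = 0.093748.
c = 2·atan2(√a, √(1−a)) = 0.62236 rad → d = 6371·c ≈ 3965.07 km.

3965 km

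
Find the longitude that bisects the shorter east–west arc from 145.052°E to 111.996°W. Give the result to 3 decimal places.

163.472°W

Signed shortest Δλ from +145.052° to -111.996° is +102.952°.
Midpoint longitude = +145.052° + (+102.952°)/2 = +145.052° + 51.476° = +196.528°.
Normalise into (−180°, 180°]: -163.472°.
(The naïve average (+145.052 + -111.996)/2 = 16.528° is on the wrong side of the globe.)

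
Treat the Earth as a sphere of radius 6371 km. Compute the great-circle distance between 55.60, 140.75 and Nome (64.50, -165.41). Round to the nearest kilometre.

3041 km

Δλ = -165.41 − 140.75 = -306.16°; wrapped into (−180°, 180°]: 53.84°.
Δφ = 64.50 − 55.60 = 8.90°.
a = sin²(Δφ/2) + cos φ₁ · cos φ₂ · sin²(Δλ/2) = 0.055876.
c = 2·atan2(√a, √(1−a)) = 0.47728 rad → d = 6371·c ≈ 3040.75 km.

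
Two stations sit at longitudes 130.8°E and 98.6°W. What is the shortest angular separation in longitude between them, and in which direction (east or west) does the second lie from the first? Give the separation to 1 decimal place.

Raw difference: -98.6 − 130.8 = -229.4°.
Normalise into (−180°, 180°]: -229.4° + 360° = 130.6°.
Positive ⇒ the second point lies to the east; separation 130.6°.

130.6° east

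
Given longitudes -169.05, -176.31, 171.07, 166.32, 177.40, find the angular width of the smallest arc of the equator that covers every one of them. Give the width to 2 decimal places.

24.63°

Sort the longitudes: -176.31°, -169.05°, +166.32°, +171.07°, +177.40°.
Eastward gaps between consecutive values (wrapping around): 7.26°, 335.37°, 4.75°, 6.33°, 6.29°.
Largest gap = 335.37° ⇒ minimal covering band is its complement: 360° − 335.37° = 24.63°.
Band runs from +166.32° eastward to -169.05°, crossing the antimeridian.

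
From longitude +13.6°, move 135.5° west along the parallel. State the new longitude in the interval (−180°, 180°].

Start at +13.6°; shift −135.5° → -121.9°.
-121.9° already lies in (−180°, 180°].

-121.9°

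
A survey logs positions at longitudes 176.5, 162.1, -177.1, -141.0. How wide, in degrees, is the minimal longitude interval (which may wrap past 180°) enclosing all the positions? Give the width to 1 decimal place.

Sort the longitudes: -177.1°, -141.0°, +162.1°, +176.5°.
Eastward gaps between consecutive values (wrapping around): 36.1°, 303.1°, 14.4°, 6.4°.
Largest gap = 303.1° ⇒ minimal covering band is its complement: 360° − 303.1° = 56.9°.
Band runs from +162.1° eastward to -141.0°, crossing the antimeridian.

56.9°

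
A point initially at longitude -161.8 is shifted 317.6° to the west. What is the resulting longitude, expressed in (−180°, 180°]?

-119.4°

Start at -161.8°; shift −317.6° → -479.4°.
-479.4° lies outside (−180°, 180°]; add 360° → -119.4°.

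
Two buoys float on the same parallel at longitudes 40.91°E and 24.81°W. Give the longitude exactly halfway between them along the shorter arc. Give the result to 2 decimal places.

8.05°E

Signed shortest Δλ from +40.91° to -24.81° is -65.72°.
Midpoint longitude = +40.91° + (-65.72°)/2 = +40.91° − 32.86° = +8.05°.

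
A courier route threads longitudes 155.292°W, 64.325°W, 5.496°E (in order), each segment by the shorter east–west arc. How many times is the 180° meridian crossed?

0

Leg 1: -155.292° → -64.325°, shortest Δλ = 90.967° (east) — does not cross 180°.
Leg 2: -64.325° → +5.496°, shortest Δλ = 69.821° (east) — does not cross 180°.
Total crossings: 0.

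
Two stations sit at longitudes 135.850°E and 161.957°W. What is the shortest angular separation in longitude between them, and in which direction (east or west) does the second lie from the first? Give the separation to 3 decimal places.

62.193° east

Raw difference: -161.957 − 135.850 = -297.807°.
Normalise into (−180°, 180°]: -297.807° + 360° = 62.193°.
Positive ⇒ the second point lies to the east; separation 62.193°.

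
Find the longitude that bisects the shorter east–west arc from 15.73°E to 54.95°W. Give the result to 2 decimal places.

19.61°W

Signed shortest Δλ from +15.73° to -54.95° is -70.68°.
Midpoint longitude = +15.73° + (-70.68°)/2 = +15.73° − 35.34° = -19.61°.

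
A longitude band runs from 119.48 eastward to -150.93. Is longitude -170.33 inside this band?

Band width going east from +119.48° to -150.93°: ((-150.93 − 119.48) mod 360) = 89.59°.
Offset of -170.33° east of the west edge: ((-170.33 − 119.48) mod 360) = 70.19°.
70.19° ≤ 89.59° ⇒ inside.

Yes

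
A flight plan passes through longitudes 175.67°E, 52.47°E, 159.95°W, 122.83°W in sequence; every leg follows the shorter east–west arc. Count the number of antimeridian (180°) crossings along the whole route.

1

Leg 1: +175.67° → +52.47°, shortest Δλ = -123.2° (west) — does not cross 180°.
Leg 2: +52.47° → -159.95°, shortest Δλ = 147.58° (east) — crosses 180°.
Leg 3: -159.95° → -122.83°, shortest Δλ = 37.12° (east) — does not cross 180°.
Total crossings: 1.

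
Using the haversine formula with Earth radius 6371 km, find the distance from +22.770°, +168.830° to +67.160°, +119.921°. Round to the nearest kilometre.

5972 km

Δλ = 119.921 − 168.830 = -48.909°.
Δφ = 67.160 − 22.770 = 44.390°.
a = sin²(Δφ/2) + cos φ₁ · cos φ₂ · sin²(Δλ/2) = 0.204038.
c = 2·atan2(√a, √(1−a)) = 0.93735 rad → d = 6371·c ≈ 5971.87 km.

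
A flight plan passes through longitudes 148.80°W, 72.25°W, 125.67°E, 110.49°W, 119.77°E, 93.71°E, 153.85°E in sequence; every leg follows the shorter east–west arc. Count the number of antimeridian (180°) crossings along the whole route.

Leg 1: -148.80° → -72.25°, shortest Δλ = 76.55° (east) — does not cross 180°.
Leg 2: -72.25° → +125.67°, shortest Δλ = -162.08° (west) — crosses 180°.
Leg 3: +125.67° → -110.49°, shortest Δλ = 123.84° (east) — crosses 180°.
Leg 4: -110.49° → +119.77°, shortest Δλ = -129.74° (west) — crosses 180°.
Leg 5: +119.77° → +93.71°, shortest Δλ = -26.06° (west) — does not cross 180°.
Leg 6: +93.71° → +153.85°, shortest Δλ = 60.14° (east) — does not cross 180°.
Total crossings: 3.

3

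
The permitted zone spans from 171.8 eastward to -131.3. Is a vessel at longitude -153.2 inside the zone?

Band width going east from +171.8° to -131.3°: ((-131.3 − 171.8) mod 360) = 56.9°.
Offset of -153.2° east of the west edge: ((-153.2 − 171.8) mod 360) = 35.0°.
35.0° ≤ 56.9° ⇒ inside.

Yes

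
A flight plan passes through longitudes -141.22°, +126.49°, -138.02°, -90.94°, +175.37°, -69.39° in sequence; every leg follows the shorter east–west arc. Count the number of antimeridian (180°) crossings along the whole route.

Leg 1: -141.22° → +126.49°, shortest Δλ = -92.29° (west) — crosses 180°.
Leg 2: +126.49° → -138.02°, shortest Δλ = 95.49° (east) — crosses 180°.
Leg 3: -138.02° → -90.94°, shortest Δλ = 47.08° (east) — does not cross 180°.
Leg 4: -90.94° → +175.37°, shortest Δλ = -93.69° (west) — crosses 180°.
Leg 5: +175.37° → -69.39°, shortest Δλ = 115.24° (east) — crosses 180°.
Total crossings: 4.

4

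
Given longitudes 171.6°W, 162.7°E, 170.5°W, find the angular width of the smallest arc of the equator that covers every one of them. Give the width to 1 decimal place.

26.8°

Sort the longitudes: -171.6°, -170.5°, +162.7°.
Eastward gaps between consecutive values (wrapping around): 1.1°, 333.2°, 25.7°.
Largest gap = 333.2° ⇒ minimal covering band is its complement: 360° − 333.2° = 26.8°.
Band runs from +162.7° eastward to -170.5°, crossing the antimeridian.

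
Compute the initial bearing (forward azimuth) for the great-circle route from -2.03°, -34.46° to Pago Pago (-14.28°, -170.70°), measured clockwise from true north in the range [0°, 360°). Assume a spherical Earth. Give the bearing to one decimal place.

Δλ = -170.70 − -34.46 = -136.24°.
θ = atan2( sin Δλ · cos φ₂ , cos φ₁ · sin φ₂ − sin φ₁ · cos φ₂ · cos Δλ )
  = atan2(-0.67027, -0.27130) = -112.036° → normalised to [0°, 360°): 247.964°.

248.0°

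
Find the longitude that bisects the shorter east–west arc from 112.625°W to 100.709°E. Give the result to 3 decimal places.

174.042°E

Signed shortest Δλ from -112.625° to +100.709° is -146.666°.
Midpoint longitude = -112.625° + (-146.666°)/2 = -112.625° − 73.333° = -185.958°.
Normalise into (−180°, 180°]: +174.042°.
(The naïve average (-112.625 + +100.709)/2 = -5.958° is on the wrong side of the globe.)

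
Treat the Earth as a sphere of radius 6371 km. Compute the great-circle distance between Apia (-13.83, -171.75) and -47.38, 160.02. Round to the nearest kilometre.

Δλ = 160.02 − -171.75 = 331.77°; wrapped into (−180°, 180°]: -28.23°.
Δφ = -47.38 − -13.83 = -33.55°.
a = sin²(Δφ/2) + cos φ₁ · cos φ₂ · sin²(Δλ/2) = 0.122401.
c = 2·atan2(√a, √(1−a)) = 0.71484 rad → d = 6371·c ≈ 4554.25 km.

4554 km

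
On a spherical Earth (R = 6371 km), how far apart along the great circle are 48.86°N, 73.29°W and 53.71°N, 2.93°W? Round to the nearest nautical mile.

Δλ = -2.93 − -73.29 = 70.36°.
Δφ = 53.71 − 48.86 = 4.85°.
a = sin²(Δφ/2) + cos φ₁ · cos φ₂ · sin²(Δλ/2) = 0.131048.
c = 2·atan2(√a, √(1−a)) = 0.74084 rad → d = 6371·c ≈ 4719.87 km ≈ 2548.52 nmi.

2549 nmi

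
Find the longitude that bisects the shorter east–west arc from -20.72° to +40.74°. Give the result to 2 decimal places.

Signed shortest Δλ from -20.72° to +40.74° is +61.46°.
Midpoint longitude = -20.72° + (+61.46°)/2 = -20.72° + 30.73° = +10.01°.

+10.01°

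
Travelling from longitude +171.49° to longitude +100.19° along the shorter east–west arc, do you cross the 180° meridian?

Signed shortest Δλ = ((100.19 − 171.49 + 180) mod 360) − 180 = -71.3°.
Going west by 71.3° from +171.49° reaches +100.19° without touching 180°.

No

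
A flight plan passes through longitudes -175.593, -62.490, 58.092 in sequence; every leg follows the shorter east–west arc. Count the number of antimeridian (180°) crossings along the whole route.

Leg 1: -175.593° → -62.490°, shortest Δλ = 113.103° (east) — does not cross 180°.
Leg 2: -62.490° → +58.092°, shortest Δλ = 120.582° (east) — does not cross 180°.
Total crossings: 0.

0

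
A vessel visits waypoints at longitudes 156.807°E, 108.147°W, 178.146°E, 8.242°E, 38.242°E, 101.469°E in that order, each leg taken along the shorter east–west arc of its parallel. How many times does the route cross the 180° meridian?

Leg 1: +156.807° → -108.147°, shortest Δλ = 95.046° (east) — crosses 180°.
Leg 2: -108.147° → +178.146°, shortest Δλ = -73.707° (west) — crosses 180°.
Leg 3: +178.146° → +8.242°, shortest Δλ = -169.904° (west) — does not cross 180°.
Leg 4: +8.242° → +38.242°, shortest Δλ = 30.0° (east) — does not cross 180°.
Leg 5: +38.242° → +101.469°, shortest Δλ = 63.227° (east) — does not cross 180°.
Total crossings: 2.

2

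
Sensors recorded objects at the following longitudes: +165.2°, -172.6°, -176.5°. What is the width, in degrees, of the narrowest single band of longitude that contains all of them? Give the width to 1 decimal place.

Sort the longitudes: -176.5°, -172.6°, +165.2°.
Eastward gaps between consecutive values (wrapping around): 3.9°, 337.8°, 18.3°.
Largest gap = 337.8° ⇒ minimal covering band is its complement: 360° − 337.8° = 22.2°.
Band runs from +165.2° eastward to -172.6°, crossing the antimeridian.

22.2°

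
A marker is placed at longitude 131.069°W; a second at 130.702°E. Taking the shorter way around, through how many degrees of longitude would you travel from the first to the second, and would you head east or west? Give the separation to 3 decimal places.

Raw difference: 130.702 − -131.069 = 261.771°.
Normalise into (−180°, 180°]: 261.771° − 360° = -98.229°.
Negative ⇒ the second point lies to the west; separation 98.229°.

98.229° west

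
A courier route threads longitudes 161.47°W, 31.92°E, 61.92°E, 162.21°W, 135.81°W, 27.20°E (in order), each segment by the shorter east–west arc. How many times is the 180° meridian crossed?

2

Leg 1: -161.47° → +31.92°, shortest Δλ = -166.61° (west) — crosses 180°.
Leg 2: +31.92° → +61.92°, shortest Δλ = 30.0° (east) — does not cross 180°.
Leg 3: +61.92° → -162.21°, shortest Δλ = 135.87° (east) — crosses 180°.
Leg 4: -162.21° → -135.81°, shortest Δλ = 26.4° (east) — does not cross 180°.
Leg 5: -135.81° → +27.20°, shortest Δλ = 163.01° (east) — does not cross 180°.
Total crossings: 2.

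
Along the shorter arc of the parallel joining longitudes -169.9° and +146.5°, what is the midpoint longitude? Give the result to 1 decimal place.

+168.3°

Signed shortest Δλ from -169.9° to +146.5° is -43.6°.
Midpoint longitude = -169.9° + (-43.6°)/2 = -169.9° − 21.8° = -191.7°.
Normalise into (−180°, 180°]: +168.3°.
(The naïve average (-169.9 + +146.5)/2 = -11.7° is on the wrong side of the globe.)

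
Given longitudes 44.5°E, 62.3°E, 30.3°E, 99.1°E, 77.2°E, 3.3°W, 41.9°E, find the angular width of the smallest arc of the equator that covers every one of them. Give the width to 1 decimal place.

Sort the longitudes: -3.3°, +30.3°, +41.9°, +44.5°, +62.3°, +77.2°, +99.1°.
Eastward gaps between consecutive values (wrapping around): 33.6°, 11.6°, 2.6°, 17.8°, 14.9°, 21.9°, 257.6°.
Largest gap = 257.6° ⇒ minimal covering band is its complement: 360° − 257.6° = 102.4°.
Band runs from -3.3° eastward to +99.1°.

102.4°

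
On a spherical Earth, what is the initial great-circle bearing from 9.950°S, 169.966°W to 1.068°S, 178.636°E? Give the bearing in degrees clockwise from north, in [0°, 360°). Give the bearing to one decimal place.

307.4°

Δλ = 178.636 − -169.966 = 348.602°; wrapped into (−180°, 180°]: -11.398°.
θ = atan2( sin Δλ · cos φ₂ , cos φ₁ · sin φ₂ − sin φ₁ · cos φ₂ · cos Δλ )
  = atan2(-0.19759, 0.15099) = -52.614° → normalised to [0°, 360°): 307.386°.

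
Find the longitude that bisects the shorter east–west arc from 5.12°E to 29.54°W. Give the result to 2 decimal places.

Signed shortest Δλ from +5.12° to -29.54° is -34.66°.
Midpoint longitude = +5.12° + (-34.66°)/2 = +5.12° − 17.33° = -12.21°.

12.21°W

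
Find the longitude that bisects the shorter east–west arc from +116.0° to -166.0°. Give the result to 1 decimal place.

Signed shortest Δλ from +116.0° to -166.0° is +78.0°.
Midpoint longitude = +116.0° + (+78.0°)/2 = +116.0° + 39.0° = +155.0°.
(The naïve average (+116.0 + -166.0)/2 = -25.0° is on the wrong side of the globe.)

+155.0°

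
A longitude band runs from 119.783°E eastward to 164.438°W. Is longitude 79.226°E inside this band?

Band width going east from +119.783° to -164.438°: ((-164.438 − 119.783) mod 360) = 75.779°.
Offset of +79.226° east of the west edge: ((79.226 − 119.783) mod 360) = 319.443°.
319.443° > 75.779° ⇒ outside.

No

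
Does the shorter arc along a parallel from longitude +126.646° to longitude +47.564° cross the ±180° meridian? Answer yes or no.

No

Signed shortest Δλ = ((47.564 − 126.646 + 180) mod 360) − 180 = -79.082°.
Going west by 79.082° from +126.646° reaches +47.564° without touching 180°.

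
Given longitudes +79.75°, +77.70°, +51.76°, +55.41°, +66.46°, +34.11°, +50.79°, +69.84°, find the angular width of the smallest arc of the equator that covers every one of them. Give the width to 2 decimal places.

Sort the longitudes: +34.11°, +50.79°, +51.76°, +55.41°, +66.46°, +69.84°, +77.70°, +79.75°.
Eastward gaps between consecutive values (wrapping around): 16.68°, 0.97°, 3.65°, 11.05°, 3.38°, 7.86°, 2.05°, 314.36°.
Largest gap = 314.36° ⇒ minimal covering band is its complement: 360° − 314.36° = 45.64°.
Band runs from +34.11° eastward to +79.75°.

45.64°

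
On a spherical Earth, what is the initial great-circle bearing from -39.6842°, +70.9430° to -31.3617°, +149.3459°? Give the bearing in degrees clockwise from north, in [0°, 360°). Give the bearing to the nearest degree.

109°

Δλ = 149.3459 − 70.9430 = 78.4029°.
θ = atan2( sin Δλ · cos φ₂ , cos φ₁ · sin φ₂ − sin φ₁ · cos φ₂ · cos Δλ )
  = atan2(0.83647, -0.29090) = 109.177° → normalised to [0°, 360°): 109.177°.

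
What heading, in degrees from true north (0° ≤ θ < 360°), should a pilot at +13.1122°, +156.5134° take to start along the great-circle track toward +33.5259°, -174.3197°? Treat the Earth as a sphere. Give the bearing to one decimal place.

47.5°

Δλ = -174.3197 − 156.5134 = -330.8331°; wrapped into (−180°, 180°]: 29.1669°.
θ = atan2( sin Δλ · cos φ₂ , cos φ₁ · sin φ₂ − sin φ₁ · cos φ₂ · cos Δλ )
  = atan2(0.40628, 0.37278) = 47.462° → normalised to [0°, 360°): 47.462°.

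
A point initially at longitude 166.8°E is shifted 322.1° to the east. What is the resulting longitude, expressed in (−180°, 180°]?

128.9°E

Start at +166.8°; shift +322.1° → +488.9°.
+488.9° lies outside (−180°, 180°]; subtract 360° → +128.9°.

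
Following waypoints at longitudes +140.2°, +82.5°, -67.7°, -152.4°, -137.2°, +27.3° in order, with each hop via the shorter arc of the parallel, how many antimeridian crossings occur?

Leg 1: +140.2° → +82.5°, shortest Δλ = -57.7° (west) — does not cross 180°.
Leg 2: +82.5° → -67.7°, shortest Δλ = -150.2° (west) — does not cross 180°.
Leg 3: -67.7° → -152.4°, shortest Δλ = -84.7° (west) — does not cross 180°.
Leg 4: -152.4° → -137.2°, shortest Δλ = 15.2° (east) — does not cross 180°.
Leg 5: -137.2° → +27.3°, shortest Δλ = 164.5° (east) — does not cross 180°.
Total crossings: 0.

0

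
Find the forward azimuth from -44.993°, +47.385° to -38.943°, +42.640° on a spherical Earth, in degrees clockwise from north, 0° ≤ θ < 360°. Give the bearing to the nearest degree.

Δλ = 42.640 − 47.385 = -4.745°.
θ = atan2( sin Δλ · cos φ₂ , cos φ₁ · sin φ₂ − sin φ₁ · cos φ₂ · cos Δλ )
  = atan2(-0.06434, 0.10351) = -31.863° → normalised to [0°, 360°): 328.137°.

328°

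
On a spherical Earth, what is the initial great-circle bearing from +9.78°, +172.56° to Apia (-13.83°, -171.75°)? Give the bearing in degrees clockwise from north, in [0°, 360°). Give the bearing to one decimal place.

Δλ = -171.75 − 172.56 = -344.31°; wrapped into (−180°, 180°]: 15.69°.
θ = atan2( sin Δλ · cos φ₂ , cos φ₁ · sin φ₂ − sin φ₁ · cos φ₂ · cos Δλ )
  = atan2(0.26259, -0.39436) = 146.342° → normalised to [0°, 360°): 146.342°.

146.3°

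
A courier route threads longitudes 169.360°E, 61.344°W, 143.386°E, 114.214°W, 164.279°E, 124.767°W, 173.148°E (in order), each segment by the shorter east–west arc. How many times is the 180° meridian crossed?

Leg 1: +169.360° → -61.344°, shortest Δλ = 129.296° (east) — crosses 180°.
Leg 2: -61.344° → +143.386°, shortest Δλ = -155.27° (west) — crosses 180°.
Leg 3: +143.386° → -114.214°, shortest Δλ = 102.4° (east) — crosses 180°.
Leg 4: -114.214° → +164.279°, shortest Δλ = -81.507° (west) — crosses 180°.
Leg 5: +164.279° → -124.767°, shortest Δλ = 70.954° (east) — crosses 180°.
Leg 6: -124.767° → +173.148°, shortest Δλ = -62.085° (west) — crosses 180°.
Total crossings: 6.

6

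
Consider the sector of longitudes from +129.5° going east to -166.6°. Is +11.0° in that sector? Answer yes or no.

No

Band width going east from +129.5° to -166.6°: ((-166.6 − 129.5) mod 360) = 63.9°.
Offset of +11.0° east of the west edge: ((11.0 − 129.5) mod 360) = 241.5°.
241.5° > 63.9° ⇒ outside.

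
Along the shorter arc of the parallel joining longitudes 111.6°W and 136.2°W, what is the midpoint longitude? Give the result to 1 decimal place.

123.9°W

Signed shortest Δλ from -111.6° to -136.2° is -24.6°.
Midpoint longitude = -111.6° + (-24.6°)/2 = -111.6° − 12.3° = -123.9°.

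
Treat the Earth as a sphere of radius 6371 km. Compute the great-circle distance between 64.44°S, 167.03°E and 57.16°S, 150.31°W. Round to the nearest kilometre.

Δλ = -150.31 − 167.03 = -317.34°; wrapped into (−180°, 180°]: 42.66°.
Δφ = -57.16 − -64.44 = 7.28°.
a = sin²(Δφ/2) + cos φ₁ · cos φ₂ · sin²(Δλ/2) = 0.034987.
c = 2·atan2(√a, √(1−a)) = 0.37631 rad → d = 6371·c ≈ 2397.49 km.

2397 km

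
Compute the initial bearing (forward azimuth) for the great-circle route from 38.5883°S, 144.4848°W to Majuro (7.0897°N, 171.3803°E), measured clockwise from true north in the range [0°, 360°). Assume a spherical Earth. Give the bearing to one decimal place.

Δλ = 171.3803 − -144.4848 = 315.8651°; wrapped into (−180°, 180°]: -44.1349°.
θ = atan2( sin Δλ · cos φ₂ , cos φ₁ · sin φ₂ − sin φ₁ · cos φ₂ · cos Δλ )
  = atan2(-0.69103, 0.54070) = -51.958° → normalised to [0°, 360°): 308.042°.

308.0°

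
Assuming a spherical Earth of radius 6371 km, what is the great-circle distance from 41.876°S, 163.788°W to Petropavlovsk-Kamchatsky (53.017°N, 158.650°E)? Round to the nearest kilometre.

11149 km

Δλ = 158.650 − -163.788 = 322.438°; wrapped into (−180°, 180°]: -37.562°.
Δφ = 53.017 − -41.876 = 94.893°.
a = sin²(Δφ/2) + cos φ₁ · cos φ₂ · sin²(Δλ/2) = 0.589077.
c = 2·atan2(√a, √(1−a)) = 1.74991 rad → d = 6371·c ≈ 11148.65 km.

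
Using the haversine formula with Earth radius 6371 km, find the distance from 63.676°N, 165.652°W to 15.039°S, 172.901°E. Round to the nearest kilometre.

Δλ = 172.901 − -165.652 = 338.553°; wrapped into (−180°, 180°]: -21.447°.
Δφ = -15.039 − 63.676 = -78.715°.
a = sin²(Δφ/2) + cos φ₁ · cos φ₂ · sin²(Δλ/2) = 0.416982.
c = 2·atan2(√a, √(1−a)) = 1.40399 rad → d = 6371·c ≈ 8944.81 km.

8945 km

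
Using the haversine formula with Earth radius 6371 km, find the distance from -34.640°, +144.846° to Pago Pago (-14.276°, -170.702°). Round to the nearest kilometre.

Δλ = -170.702 − 144.846 = -315.548°; wrapped into (−180°, 180°]: 44.452°.
Δφ = -14.276 − -34.640 = 20.364°.
a = sin²(Δφ/2) + cos φ₁ · cos φ₂ · sin²(Δλ/2) = 0.145333.
c = 2·atan2(√a, √(1−a)) = 0.78224 rad → d = 6371·c ≈ 4983.67 km.

4984 km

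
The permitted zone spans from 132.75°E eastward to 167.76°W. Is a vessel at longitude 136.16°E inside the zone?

Band width going east from +132.75° to -167.76°: ((-167.76 − 132.75) mod 360) = 59.49°.
Offset of +136.16° east of the west edge: ((136.16 − 132.75) mod 360) = 3.41°.
3.41° ≤ 59.49° ⇒ inside.

Yes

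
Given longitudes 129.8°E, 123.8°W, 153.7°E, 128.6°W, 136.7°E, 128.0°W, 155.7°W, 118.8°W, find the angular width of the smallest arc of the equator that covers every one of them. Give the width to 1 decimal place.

111.4°

Sort the longitudes: -155.7°, -128.6°, -128.0°, -123.8°, -118.8°, +129.8°, +136.7°, +153.7°.
Eastward gaps between consecutive values (wrapping around): 27.1°, 0.6°, 4.2°, 5.0°, 248.6°, 6.9°, 17.0°, 50.6°.
Largest gap = 248.6° ⇒ minimal covering band is its complement: 360° − 248.6° = 111.4°.
Band runs from +129.8° eastward to -118.8°, crossing the antimeridian.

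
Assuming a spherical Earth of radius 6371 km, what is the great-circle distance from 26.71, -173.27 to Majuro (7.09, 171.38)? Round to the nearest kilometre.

2719 km

Δλ = 171.38 − -173.27 = 344.65°; wrapped into (−180°, 180°]: -15.35°.
Δφ = 7.09 − 26.71 = -19.62°.
a = sin²(Δφ/2) + cos φ₁ · cos φ₂ · sin²(Δλ/2) = 0.044841.
c = 2·atan2(√a, √(1−a)) = 0.42675 rad → d = 6371·c ≈ 2718.80 km.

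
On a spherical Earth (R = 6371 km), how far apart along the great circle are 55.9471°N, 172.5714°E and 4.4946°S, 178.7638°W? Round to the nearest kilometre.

Δλ = -178.7638 − 172.5714 = -351.3352°; wrapped into (−180°, 180°]: 8.6648°.
Δφ = -4.4946 − 55.9471 = -60.4417°.
a = sin²(Δφ/2) + cos φ₁ · cos φ₂ · sin²(Δλ/2) = 0.256531.
c = 2·atan2(√a, √(1−a)) = 1.06222 rad → d = 6371·c ≈ 6767.38 km.

6767 km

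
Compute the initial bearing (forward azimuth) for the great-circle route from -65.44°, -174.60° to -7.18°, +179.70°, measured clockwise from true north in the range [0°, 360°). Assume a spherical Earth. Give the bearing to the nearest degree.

Δλ = 179.70 − -174.60 = 354.30°; wrapped into (−180°, 180°]: -5.70°.
θ = atan2( sin Δλ · cos φ₂ , cos φ₁ · sin φ₂ − sin φ₁ · cos φ₂ · cos Δλ )
  = atan2(-0.09854, 0.84598) = -6.644° → normalised to [0°, 360°): 353.356°.

353°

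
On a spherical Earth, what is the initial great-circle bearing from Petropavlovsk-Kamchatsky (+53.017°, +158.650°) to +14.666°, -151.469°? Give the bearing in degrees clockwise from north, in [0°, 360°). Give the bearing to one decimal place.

Δλ = -151.469 − 158.650 = -310.119°; wrapped into (−180°, 180°]: 49.881°.
θ = atan2( sin Δλ · cos φ₂ , cos φ₁ · sin φ₂ − sin φ₁ · cos φ₂ · cos Δλ )
  = atan2(0.73979, -0.34566) = 115.044° → normalised to [0°, 360°): 115.044°.

115.0°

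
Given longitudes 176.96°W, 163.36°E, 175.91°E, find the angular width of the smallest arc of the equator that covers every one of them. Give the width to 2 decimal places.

19.68°

Sort the longitudes: -176.96°, +163.36°, +175.91°.
Eastward gaps between consecutive values (wrapping around): 340.32°, 12.55°, 7.13°.
Largest gap = 340.32° ⇒ minimal covering band is its complement: 360° − 340.32° = 19.68°.
Band runs from +163.36° eastward to -176.96°, crossing the antimeridian.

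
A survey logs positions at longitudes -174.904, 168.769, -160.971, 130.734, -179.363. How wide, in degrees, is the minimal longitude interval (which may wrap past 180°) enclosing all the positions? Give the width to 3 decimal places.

68.295°

Sort the longitudes: -179.363°, -174.904°, -160.971°, +130.734°, +168.769°.
Eastward gaps between consecutive values (wrapping around): 4.459°, 13.933°, 291.705°, 38.035°, 11.868°.
Largest gap = 291.705° ⇒ minimal covering band is its complement: 360° − 291.705° = 68.295°.
Band runs from +130.734° eastward to -160.971°, crossing the antimeridian.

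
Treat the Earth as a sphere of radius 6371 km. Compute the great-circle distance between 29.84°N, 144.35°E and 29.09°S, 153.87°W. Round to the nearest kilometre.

Δλ = -153.87 − 144.35 = -298.22°; wrapped into (−180°, 180°]: 61.78°.
Δφ = -29.09 − 29.84 = -58.93°.
a = sin²(Δφ/2) + cos φ₁ · cos φ₂ · sin²(Δλ/2) = 0.441744.
c = 2·atan2(√a, √(1−a)) = 1.45402 rad → d = 6371·c ≈ 9263.56 km.

9264 km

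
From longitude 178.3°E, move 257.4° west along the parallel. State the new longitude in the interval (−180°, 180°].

Start at +178.3°; shift −257.4° → -79.1°.
-79.1° already lies in (−180°, 180°].

79.1°W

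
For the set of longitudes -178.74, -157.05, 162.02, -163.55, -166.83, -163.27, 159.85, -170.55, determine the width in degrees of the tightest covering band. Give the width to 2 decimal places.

43.10°

Sort the longitudes: -178.74°, -170.55°, -166.83°, -163.55°, -163.27°, -157.05°, +159.85°, +162.02°.
Eastward gaps between consecutive values (wrapping around): 8.19°, 3.72°, 3.28°, 0.28°, 6.22°, 316.90°, 2.17°, 19.24°.
Largest gap = 316.90° ⇒ minimal covering band is its complement: 360° − 316.90° = 43.10°.
Band runs from +159.85° eastward to -157.05°, crossing the antimeridian.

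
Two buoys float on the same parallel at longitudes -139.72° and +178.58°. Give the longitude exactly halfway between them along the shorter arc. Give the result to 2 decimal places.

-160.57°

Signed shortest Δλ from -139.72° to +178.58° is -41.70°.
Midpoint longitude = -139.72° + (-41.70°)/2 = -139.72° − 20.85° = -160.57°.
(The naïve average (-139.72 + +178.58)/2 = 19.43° is on the wrong side of the globe.)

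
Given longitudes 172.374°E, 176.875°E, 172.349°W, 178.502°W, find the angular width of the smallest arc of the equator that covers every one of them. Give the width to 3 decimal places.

Sort the longitudes: -178.502°, -172.349°, +172.374°, +176.875°.
Eastward gaps between consecutive values (wrapping around): 6.153°, 344.723°, 4.501°, 4.623°.
Largest gap = 344.723° ⇒ minimal covering band is its complement: 360° − 344.723° = 15.277°.
Band runs from +172.374° eastward to -172.349°, crossing the antimeridian.

15.277°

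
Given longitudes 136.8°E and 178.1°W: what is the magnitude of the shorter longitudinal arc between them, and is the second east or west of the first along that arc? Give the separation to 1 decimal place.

45.1° east

Raw difference: -178.1 − 136.8 = -314.9°.
Normalise into (−180°, 180°]: -314.9° + 360° = 45.1°.
Positive ⇒ the second point lies to the east; separation 45.1°.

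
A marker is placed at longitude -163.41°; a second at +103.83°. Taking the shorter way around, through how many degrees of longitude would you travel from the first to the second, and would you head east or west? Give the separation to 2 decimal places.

Raw difference: 103.83 − -163.41 = 267.24°.
Normalise into (−180°, 180°]: 267.24° − 360° = -92.76°.
Negative ⇒ the second point lies to the west; separation 92.76°.

92.76° west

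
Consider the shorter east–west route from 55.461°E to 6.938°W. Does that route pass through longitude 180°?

No

Signed shortest Δλ = ((-6.938 − 55.461 + 180) mod 360) − 180 = -62.399°.
Going west by 62.399° from +55.461° reaches -6.938° without touching 180°.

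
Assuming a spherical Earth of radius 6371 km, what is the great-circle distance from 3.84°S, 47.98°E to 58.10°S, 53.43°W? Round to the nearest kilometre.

10310 km

Δλ = -53.43 − 47.98 = -101.41°.
Δφ = -58.10 − -3.84 = -54.26°.
a = sin²(Δφ/2) + cos φ₁ · cos φ₂ · sin²(Δλ/2) = 0.523725.
c = 2·atan2(√a, √(1−a)) = 1.61826 rad → d = 6371·c ≈ 10309.96 km.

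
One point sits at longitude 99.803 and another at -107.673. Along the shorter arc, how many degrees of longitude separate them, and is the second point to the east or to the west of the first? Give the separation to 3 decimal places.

152.524° east

Raw difference: -107.673 − 99.803 = -207.476°.
Normalise into (−180°, 180°]: -207.476° + 360° = 152.524°.
Positive ⇒ the second point lies to the east; separation 152.524°.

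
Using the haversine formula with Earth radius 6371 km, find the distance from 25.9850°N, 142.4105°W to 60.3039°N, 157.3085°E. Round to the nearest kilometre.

Δλ = 157.3085 − -142.4105 = 299.7190°; wrapped into (−180°, 180°]: -60.2810°.
Δφ = 60.3039 − 25.9850 = 34.3189°.
a = sin²(Δφ/2) + cos φ₁ · cos φ₂ · sin²(Δλ/2) = 0.199321.
c = 2·atan2(√a, √(1−a)) = 0.92560 rad → d = 6371·c ≈ 5896.97 km.

5897 km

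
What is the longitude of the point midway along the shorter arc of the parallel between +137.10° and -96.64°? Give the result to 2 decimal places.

-159.77°

Signed shortest Δλ from +137.10° to -96.64° is +126.26°.
Midpoint longitude = +137.10° + (+126.26°)/2 = +137.10° + 63.13° = +200.23°.
Normalise into (−180°, 180°]: -159.77°.
(The naïve average (+137.10 + -96.64)/2 = 20.23° is on the wrong side of the globe.)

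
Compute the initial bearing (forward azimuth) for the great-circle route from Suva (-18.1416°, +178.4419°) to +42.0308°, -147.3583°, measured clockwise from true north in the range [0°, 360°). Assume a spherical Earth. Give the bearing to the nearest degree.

Δλ = -147.3583 − 178.4419 = -325.8002°; wrapped into (−180°, 180°]: 34.1998°.
θ = atan2( sin Δλ · cos φ₂ , cos φ₁ · sin φ₂ − sin φ₁ · cos φ₂ · cos Δλ )
  = atan2(0.41750, 0.82753) = 26.772° → normalised to [0°, 360°): 26.772°.

27°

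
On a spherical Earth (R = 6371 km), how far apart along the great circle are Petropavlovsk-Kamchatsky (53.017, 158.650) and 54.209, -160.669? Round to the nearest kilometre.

Δλ = -160.669 − 158.650 = -319.319°; wrapped into (−180°, 180°]: 40.681°.
Δφ = 54.209 − 53.017 = 1.192°.
a = sin²(Δφ/2) + cos φ₁ · cos φ₂ · sin²(Δλ/2) = 0.042617.
c = 2·atan2(√a, √(1−a)) = 0.41587 rad → d = 6371·c ≈ 2649.49 km.

2649 km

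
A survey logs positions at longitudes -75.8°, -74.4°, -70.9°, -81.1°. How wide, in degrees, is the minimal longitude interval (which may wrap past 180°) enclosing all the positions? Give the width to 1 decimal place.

10.2°

Sort the longitudes: -81.1°, -75.8°, -74.4°, -70.9°.
Eastward gaps between consecutive values (wrapping around): 5.3°, 1.4°, 3.5°, 349.8°.
Largest gap = 349.8° ⇒ minimal covering band is its complement: 360° − 349.8° = 10.2°.
Band runs from -81.1° eastward to -70.9°.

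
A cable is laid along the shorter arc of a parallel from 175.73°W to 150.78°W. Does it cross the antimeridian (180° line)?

No

Signed shortest Δλ = ((-150.78 − -175.73 + 180) mod 360) − 180 = 24.95°.
Going east by 24.95° from -175.73° reaches -150.78° without touching 180°.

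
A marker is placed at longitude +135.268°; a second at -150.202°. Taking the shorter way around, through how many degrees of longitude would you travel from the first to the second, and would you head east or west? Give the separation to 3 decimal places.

Raw difference: -150.202 − 135.268 = -285.47°.
Normalise into (−180°, 180°]: -285.47° + 360° = 74.53°.
Positive ⇒ the second point lies to the east; separation 74.530°.

74.530° east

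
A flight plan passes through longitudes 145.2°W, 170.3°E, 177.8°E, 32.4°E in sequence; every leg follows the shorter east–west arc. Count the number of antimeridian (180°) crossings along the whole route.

1

Leg 1: -145.2° → +170.3°, shortest Δλ = -44.5° (west) — crosses 180°.
Leg 2: +170.3° → +177.8°, shortest Δλ = 7.5° (east) — does not cross 180°.
Leg 3: +177.8° → +32.4°, shortest Δλ = -145.4° (west) — does not cross 180°.
Total crossings: 1.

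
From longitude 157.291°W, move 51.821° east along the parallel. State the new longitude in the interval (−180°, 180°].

Start at -157.291°; shift +51.821° → -105.470°.
-105.470° already lies in (−180°, 180°].

105.470°W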